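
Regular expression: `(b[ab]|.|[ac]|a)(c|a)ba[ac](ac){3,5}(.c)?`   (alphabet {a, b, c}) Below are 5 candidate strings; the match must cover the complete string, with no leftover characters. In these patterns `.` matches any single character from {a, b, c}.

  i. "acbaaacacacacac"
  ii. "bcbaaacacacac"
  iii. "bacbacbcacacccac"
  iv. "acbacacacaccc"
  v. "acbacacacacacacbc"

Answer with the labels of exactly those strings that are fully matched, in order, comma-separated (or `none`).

i, ii, iv, v

i → match
ii → match
iii → no match
iv → match
v → match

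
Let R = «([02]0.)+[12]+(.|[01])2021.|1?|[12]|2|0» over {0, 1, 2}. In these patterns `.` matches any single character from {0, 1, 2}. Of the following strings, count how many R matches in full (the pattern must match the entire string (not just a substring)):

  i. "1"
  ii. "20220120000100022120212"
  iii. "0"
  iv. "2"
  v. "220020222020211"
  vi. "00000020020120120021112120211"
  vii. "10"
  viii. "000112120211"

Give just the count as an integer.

6

i → match
ii → match
iii → match
iv → match
v → no match
vi → match
vii → no match
viii → match
Total matched: 6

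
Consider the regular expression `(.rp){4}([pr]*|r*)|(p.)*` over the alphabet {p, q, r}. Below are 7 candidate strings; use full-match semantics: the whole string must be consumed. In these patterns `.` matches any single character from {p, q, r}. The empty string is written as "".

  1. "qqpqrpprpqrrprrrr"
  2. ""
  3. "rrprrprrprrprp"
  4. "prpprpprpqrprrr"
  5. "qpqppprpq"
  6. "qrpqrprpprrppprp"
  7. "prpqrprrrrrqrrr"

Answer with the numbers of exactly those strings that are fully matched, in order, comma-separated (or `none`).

1 → no match
2. "" → match
3 → match
4 → match
5. "qpqppprpq" → no match
6 → no match
7 → no match

2, 3, 4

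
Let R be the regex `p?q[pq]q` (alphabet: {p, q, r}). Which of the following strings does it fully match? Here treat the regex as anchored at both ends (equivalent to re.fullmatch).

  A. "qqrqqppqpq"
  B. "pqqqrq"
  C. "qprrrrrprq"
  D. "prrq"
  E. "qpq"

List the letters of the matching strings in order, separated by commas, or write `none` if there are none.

A. "qqrqqppqpq" → no match
B. "pqqqrq" → no match
C. "qprrrrrprq" → no match
D. "prrq" → no match
E. "qpq" → match

E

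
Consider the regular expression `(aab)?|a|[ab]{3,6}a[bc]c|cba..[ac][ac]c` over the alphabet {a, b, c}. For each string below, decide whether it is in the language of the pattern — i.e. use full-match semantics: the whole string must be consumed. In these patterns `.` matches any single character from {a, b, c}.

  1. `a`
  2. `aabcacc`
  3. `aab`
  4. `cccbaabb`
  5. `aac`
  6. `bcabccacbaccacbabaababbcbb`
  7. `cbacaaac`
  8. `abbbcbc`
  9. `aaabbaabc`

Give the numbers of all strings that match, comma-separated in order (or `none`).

1, 3, 7, 9

1 → match
2 → no match
3 → match
4 → no match
5 → no match
6 → no match
7 → match
8 → no match
9 → match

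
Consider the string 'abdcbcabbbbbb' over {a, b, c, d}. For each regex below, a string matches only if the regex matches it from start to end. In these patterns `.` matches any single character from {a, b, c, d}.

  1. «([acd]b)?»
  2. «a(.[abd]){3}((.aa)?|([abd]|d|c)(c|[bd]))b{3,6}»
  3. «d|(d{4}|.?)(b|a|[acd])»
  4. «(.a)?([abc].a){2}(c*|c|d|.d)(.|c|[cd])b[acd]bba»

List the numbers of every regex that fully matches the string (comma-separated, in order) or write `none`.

2

1 → no match
2 → match
3 → no match
4 → no match — must end with 'bba'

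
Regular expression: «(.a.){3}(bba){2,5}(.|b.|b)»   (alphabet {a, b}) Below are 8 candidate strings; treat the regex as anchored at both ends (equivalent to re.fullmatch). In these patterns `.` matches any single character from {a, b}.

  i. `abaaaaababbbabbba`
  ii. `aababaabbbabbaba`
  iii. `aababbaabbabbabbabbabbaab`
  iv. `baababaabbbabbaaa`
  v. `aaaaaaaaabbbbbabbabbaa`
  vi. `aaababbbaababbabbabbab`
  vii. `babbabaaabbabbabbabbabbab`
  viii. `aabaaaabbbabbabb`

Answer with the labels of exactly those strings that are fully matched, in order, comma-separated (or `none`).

vii

i → no match
ii → no match
iii → no match
iv → no match
v → no match
vi → no match
vii → match
viii → no match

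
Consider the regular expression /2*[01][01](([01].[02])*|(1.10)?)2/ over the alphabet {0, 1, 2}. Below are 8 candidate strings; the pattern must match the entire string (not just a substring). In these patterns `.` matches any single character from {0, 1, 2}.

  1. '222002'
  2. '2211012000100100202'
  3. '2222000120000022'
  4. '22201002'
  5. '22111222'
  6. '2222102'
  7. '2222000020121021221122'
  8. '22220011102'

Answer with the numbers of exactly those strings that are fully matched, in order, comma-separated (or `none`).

1 → match
2 → no match
3 → match
4 → no match
5 → match
6 → match
7 → match
8 → match

1, 3, 5, 6, 7, 8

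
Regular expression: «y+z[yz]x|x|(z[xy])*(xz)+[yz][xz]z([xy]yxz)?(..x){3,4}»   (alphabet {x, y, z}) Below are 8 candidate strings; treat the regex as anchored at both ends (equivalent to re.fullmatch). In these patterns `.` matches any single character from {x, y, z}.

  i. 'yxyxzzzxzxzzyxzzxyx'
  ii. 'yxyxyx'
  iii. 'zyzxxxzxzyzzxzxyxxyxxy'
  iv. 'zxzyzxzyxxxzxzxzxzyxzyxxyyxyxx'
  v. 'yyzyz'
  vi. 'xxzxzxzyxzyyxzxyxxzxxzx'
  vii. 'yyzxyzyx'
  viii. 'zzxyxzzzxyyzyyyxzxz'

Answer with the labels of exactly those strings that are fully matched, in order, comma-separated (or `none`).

i → no match
ii. 'yxyxyx' → no match
iii → no match — must end with 'x'
iv → no match
v. 'yyzyz' → no match — must end with 'x'
vi → no match
vii. 'yyzxyzyx' → no match
viii → no match — must end with 'x'

none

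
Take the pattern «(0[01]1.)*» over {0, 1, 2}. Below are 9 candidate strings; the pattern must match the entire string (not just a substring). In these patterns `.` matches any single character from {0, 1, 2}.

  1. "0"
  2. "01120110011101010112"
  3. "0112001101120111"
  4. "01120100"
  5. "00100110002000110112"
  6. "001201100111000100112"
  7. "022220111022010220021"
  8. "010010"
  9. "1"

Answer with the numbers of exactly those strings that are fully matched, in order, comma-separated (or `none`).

1 → no match
2 → no match
3 → match
4 → no match
5 → no match
6 → no match
7 → no match
8 → no match
9 → no match

3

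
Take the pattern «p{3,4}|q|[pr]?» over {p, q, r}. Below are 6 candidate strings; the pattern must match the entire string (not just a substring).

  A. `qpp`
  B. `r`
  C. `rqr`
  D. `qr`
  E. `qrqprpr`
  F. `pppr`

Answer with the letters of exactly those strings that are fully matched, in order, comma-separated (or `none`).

B

A → no match
B → match
C → no match
D → no match
E → no match
F → no match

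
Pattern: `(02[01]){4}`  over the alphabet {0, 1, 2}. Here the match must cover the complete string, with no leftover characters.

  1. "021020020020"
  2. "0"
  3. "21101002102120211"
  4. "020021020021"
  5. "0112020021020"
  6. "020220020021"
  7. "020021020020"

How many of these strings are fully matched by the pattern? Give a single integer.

1 → match
2 → no match — must start with "02"
3 → no match — must start with "02"
4 → match
5 → no match — must start with "02"
6 → no match
7 → match
Total matched: 3

3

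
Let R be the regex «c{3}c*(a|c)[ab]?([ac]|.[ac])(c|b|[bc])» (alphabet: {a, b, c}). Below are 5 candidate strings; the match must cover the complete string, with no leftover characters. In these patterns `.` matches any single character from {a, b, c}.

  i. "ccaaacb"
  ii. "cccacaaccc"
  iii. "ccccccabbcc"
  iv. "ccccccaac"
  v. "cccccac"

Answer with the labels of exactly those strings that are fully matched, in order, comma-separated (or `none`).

iii, iv, v

i. "ccaaacb" → no match
ii. "cccacaaccc" → no match
iii. "ccccccabbcc" → match
iv. "ccccccaac" → match
v. "cccccac" → match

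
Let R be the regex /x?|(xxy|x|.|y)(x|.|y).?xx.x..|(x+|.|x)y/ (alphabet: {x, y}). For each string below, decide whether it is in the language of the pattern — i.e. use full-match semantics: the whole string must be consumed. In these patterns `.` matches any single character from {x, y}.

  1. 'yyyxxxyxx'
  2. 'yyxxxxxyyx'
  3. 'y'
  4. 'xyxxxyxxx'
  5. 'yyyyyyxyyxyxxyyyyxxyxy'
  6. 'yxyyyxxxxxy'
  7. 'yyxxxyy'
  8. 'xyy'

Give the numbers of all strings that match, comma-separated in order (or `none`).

1 → no match
2 → no match
3 → no match
4 → match
5 → no match
6 → no match
7 → no match
8 → no match

4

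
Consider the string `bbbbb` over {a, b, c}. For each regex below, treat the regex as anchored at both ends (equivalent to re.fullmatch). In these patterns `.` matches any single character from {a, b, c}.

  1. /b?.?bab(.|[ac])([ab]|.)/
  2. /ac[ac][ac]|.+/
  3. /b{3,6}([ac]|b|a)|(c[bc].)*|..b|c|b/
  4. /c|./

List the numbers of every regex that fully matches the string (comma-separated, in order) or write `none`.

1 → no match
2 → match
3 → match
4 → no match

2, 3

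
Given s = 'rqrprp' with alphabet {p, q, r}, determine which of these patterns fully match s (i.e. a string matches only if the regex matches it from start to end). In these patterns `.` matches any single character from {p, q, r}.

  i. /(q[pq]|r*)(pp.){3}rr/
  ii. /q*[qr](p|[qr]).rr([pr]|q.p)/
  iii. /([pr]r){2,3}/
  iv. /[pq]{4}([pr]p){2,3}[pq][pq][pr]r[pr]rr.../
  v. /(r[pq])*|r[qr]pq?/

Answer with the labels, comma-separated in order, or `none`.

i → no match — must end with 'rr'
ii → no match
iii → no match — must end with 'r'
iv → no match
v → match

v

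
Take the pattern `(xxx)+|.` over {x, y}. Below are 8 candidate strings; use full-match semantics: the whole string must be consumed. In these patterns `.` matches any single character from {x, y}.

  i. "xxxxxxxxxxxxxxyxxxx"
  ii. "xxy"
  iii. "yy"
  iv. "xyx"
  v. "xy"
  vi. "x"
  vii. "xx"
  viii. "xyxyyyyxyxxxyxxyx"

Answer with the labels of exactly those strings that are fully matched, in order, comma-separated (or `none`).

i → no match
ii → no match
iii → no match
iv → no match
v → no match
vi → match
vii → no match
viii → no match

vi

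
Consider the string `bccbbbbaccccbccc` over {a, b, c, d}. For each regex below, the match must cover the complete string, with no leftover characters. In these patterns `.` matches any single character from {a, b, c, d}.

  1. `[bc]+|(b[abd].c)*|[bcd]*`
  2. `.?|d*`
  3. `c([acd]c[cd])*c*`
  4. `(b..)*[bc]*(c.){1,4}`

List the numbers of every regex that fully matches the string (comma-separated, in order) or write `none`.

4

1 → no match
2 → no match
3 → no match — must start with `c`
4 → match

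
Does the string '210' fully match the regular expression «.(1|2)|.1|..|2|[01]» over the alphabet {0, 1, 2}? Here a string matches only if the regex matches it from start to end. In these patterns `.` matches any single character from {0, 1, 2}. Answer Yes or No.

No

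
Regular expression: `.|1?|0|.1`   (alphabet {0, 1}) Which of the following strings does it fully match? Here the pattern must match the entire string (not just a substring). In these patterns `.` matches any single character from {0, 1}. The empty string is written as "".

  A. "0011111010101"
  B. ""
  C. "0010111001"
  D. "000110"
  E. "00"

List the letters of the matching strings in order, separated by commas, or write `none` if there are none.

B

A → no match
B. "" → match
C. "0010111001" → no match
D. "000110" → no match
E. "00" → no match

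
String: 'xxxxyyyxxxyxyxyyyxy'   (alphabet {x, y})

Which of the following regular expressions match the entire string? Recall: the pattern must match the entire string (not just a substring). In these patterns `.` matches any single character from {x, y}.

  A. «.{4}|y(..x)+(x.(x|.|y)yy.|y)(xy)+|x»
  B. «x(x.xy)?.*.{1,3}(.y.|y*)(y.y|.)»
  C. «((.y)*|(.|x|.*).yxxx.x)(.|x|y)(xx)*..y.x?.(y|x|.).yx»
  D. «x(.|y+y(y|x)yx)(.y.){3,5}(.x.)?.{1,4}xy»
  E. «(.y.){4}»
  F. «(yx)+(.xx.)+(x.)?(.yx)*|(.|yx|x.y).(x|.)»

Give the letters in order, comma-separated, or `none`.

B

A → no match
B → match
C → no match — must end with 'yx'
D → no match
E → no match
F → no match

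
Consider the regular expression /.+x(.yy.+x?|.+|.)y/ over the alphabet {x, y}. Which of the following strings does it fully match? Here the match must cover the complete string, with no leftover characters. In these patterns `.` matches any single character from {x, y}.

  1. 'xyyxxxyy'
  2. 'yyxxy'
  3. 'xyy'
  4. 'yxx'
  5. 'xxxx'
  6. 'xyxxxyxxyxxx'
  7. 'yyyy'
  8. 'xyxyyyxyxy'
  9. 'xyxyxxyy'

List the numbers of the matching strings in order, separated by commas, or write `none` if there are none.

1, 2, 8, 9

1 → match
2 → match
3 → no match
4 → no match — must end with 'y'
5 → no match — must end with 'y'
6 → no match — must end with 'y'
7 → no match
8 → match
9 → match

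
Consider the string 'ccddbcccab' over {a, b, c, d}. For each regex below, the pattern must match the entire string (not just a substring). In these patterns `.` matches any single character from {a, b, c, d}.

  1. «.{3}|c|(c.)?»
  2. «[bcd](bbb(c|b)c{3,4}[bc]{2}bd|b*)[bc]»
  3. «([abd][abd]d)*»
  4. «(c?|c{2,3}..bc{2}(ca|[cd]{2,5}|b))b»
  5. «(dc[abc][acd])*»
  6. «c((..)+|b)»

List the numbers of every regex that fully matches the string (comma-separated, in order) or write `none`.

4

1 → no match
2 → no match
3 → no match
4 → match
5 → no match
6 → no match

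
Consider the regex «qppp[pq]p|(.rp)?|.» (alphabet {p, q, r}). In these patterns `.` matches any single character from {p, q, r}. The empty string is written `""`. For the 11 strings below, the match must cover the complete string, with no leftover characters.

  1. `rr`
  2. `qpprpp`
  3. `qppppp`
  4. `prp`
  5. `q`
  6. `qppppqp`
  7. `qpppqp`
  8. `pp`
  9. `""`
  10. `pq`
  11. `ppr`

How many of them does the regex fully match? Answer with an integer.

5

1 → no match
2 → no match
3 → match
4 → match
5 → match
6 → no match
7 → match
8 → no match
9 → match
10 → no match
11 → no match
Total matched: 5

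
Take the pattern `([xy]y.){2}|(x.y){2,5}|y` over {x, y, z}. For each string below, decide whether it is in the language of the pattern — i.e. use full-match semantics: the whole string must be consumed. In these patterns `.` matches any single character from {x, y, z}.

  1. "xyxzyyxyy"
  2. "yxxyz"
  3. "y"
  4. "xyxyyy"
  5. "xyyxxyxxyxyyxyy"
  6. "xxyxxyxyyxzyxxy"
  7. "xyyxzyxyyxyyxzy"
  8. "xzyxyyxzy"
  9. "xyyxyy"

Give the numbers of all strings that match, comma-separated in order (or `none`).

1 → no match
2 → no match
3 → match
4 → match
5 → match
6 → match
7 → match
8 → match
9 → match

3, 4, 5, 6, 7, 8, 9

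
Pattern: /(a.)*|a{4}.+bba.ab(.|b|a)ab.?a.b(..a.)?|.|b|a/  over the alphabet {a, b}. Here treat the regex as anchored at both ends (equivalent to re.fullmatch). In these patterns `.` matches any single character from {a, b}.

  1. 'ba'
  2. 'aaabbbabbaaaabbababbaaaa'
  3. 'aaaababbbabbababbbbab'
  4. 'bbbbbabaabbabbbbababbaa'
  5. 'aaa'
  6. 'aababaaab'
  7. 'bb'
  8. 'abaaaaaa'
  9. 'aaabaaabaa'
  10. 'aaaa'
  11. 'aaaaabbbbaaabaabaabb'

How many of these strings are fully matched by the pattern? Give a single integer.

1 → no match
2 → no match
3 → no match
4 → no match
5 → no match
6 → no match
7 → no match
8 → match
9 → match
10 → match
11 → match
Total matched: 4

4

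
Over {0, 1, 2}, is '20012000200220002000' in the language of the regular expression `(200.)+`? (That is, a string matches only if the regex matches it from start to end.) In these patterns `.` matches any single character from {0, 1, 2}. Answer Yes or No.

Yes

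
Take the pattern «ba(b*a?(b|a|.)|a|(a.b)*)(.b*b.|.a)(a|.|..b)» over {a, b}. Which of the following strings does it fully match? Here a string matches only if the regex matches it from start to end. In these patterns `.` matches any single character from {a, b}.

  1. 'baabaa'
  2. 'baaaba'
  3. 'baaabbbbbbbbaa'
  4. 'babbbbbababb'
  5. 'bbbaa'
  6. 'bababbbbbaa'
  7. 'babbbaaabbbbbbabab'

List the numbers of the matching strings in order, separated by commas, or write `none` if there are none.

1 → match
2 → no match
3 → match
4 → no match
5 → no match — must start with 'ba'
6 → match
7 → match

1, 3, 6, 7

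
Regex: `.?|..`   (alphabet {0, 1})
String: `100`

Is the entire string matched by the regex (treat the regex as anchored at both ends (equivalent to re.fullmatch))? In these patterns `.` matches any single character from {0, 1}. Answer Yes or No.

No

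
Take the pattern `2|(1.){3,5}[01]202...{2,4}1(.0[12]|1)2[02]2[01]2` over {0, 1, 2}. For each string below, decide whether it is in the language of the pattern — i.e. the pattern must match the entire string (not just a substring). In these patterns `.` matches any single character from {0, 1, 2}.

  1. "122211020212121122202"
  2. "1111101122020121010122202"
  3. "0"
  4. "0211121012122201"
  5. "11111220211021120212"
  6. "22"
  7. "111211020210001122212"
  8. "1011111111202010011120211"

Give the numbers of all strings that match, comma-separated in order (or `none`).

1 → no match
2 → no match
3 → no match — must end with "2"
4 → no match — must end with "2"
5 → no match
6 → no match
7 → match
8 → no match — must end with "2"

7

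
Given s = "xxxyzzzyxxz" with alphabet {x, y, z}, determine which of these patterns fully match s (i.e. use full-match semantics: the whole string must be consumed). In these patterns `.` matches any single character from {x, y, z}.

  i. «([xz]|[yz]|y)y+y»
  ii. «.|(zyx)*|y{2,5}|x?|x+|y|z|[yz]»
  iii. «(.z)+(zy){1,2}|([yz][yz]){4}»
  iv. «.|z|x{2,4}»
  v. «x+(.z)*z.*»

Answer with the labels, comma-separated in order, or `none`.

v

i → no match — must end with "yy"
ii → no match
iii → no match
iv → no match
v → match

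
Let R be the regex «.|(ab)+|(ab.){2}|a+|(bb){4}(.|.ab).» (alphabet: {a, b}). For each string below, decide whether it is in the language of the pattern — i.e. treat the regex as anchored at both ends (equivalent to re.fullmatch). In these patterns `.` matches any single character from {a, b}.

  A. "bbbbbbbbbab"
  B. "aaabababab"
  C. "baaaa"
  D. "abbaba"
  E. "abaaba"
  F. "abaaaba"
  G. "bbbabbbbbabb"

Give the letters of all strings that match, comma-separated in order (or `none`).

D, E

A → no match
B → no match
C → no match
D → match
E → match
F → no match
G → no match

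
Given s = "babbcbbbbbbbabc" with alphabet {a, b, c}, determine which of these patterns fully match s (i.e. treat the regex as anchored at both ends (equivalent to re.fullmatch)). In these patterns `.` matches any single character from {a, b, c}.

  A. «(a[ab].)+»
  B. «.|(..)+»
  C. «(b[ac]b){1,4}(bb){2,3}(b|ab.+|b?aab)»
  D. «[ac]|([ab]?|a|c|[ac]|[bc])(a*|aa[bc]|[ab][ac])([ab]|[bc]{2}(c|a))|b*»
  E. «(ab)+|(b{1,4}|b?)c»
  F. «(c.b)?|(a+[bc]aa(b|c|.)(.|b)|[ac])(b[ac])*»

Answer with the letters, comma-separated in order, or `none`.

C

A → no match — must start with "a"
B → no match
C → match
D → no match
E → no match
F → no match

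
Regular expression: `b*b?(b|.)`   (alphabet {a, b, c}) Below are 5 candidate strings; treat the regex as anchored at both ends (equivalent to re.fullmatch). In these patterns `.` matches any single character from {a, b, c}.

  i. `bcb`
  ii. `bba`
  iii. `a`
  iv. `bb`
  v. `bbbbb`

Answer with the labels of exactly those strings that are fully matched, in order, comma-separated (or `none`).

i. `bcb` → no match
ii. `bba` → match
iii. `a` → match
iv. `bb` → match
v. `bbbbb` → match

ii, iii, iv, v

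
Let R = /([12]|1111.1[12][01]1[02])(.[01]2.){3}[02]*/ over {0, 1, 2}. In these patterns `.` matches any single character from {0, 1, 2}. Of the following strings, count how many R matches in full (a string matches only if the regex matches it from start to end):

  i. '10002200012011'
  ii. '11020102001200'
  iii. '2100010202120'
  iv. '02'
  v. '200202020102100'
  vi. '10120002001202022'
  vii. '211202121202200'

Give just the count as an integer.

i → no match
ii → match
iii → no match
iv → no match
v → match
vi → match
vii → match
Total matched: 4

4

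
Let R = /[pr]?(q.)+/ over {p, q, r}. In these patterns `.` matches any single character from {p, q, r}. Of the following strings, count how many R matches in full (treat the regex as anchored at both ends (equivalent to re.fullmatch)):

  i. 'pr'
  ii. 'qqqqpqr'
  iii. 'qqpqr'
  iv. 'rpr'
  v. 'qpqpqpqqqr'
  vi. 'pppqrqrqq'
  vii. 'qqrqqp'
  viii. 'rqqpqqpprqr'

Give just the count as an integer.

1

i → no match
ii → no match
iii → no match
iv → no match
v → match
vi → no match
vii → no match
viii → no match
Total matched: 1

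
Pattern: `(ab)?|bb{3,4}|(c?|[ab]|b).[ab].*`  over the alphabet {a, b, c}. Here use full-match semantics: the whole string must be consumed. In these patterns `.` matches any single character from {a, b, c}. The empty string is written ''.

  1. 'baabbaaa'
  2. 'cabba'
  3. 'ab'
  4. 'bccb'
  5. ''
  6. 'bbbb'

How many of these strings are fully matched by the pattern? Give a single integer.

1 → match
2 → match
3 → match
4 → no match
5 → match
6 → match
Total matched: 5

5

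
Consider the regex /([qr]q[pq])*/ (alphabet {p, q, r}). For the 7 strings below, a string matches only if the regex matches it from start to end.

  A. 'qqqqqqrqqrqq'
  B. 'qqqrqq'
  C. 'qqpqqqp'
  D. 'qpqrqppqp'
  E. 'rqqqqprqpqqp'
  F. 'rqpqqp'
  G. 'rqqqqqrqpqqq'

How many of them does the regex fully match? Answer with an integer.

A → match
B → match
C → no match
D → no match
E → match
F → match
G → match
Total matched: 5

5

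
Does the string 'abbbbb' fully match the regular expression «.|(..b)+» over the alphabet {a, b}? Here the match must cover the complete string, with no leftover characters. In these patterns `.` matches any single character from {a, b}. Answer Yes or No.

Yes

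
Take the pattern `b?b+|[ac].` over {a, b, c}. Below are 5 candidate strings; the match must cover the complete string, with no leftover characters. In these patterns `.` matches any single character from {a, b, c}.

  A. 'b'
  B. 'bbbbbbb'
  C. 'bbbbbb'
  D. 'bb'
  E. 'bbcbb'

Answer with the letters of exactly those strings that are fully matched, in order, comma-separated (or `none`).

A → match
B → match
C → match
D → match
E → no match

A, B, C, D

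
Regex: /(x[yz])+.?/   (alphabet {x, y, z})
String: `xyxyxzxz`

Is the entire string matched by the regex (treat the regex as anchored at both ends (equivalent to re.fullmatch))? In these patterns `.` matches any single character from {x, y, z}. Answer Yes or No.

Yes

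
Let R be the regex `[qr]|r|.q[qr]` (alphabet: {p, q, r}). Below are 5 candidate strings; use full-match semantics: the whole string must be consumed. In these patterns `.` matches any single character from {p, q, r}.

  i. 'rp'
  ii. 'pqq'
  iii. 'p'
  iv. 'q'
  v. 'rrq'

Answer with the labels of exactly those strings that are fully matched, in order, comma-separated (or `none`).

ii, iv

i → no match
ii → match
iii → no match
iv → match
v → no match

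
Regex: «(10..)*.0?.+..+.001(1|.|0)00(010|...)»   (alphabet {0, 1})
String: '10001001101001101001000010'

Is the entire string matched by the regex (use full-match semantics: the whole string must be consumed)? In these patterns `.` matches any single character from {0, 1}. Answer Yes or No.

Yes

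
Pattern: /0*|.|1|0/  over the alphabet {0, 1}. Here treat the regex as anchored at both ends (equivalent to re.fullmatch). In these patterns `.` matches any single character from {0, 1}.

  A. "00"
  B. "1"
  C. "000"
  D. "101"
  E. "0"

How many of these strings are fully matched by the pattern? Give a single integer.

A. "00" → match
B. "1" → match
C. "000" → match
D. "101" → no match
E. "0" → match
Total matched: 4

4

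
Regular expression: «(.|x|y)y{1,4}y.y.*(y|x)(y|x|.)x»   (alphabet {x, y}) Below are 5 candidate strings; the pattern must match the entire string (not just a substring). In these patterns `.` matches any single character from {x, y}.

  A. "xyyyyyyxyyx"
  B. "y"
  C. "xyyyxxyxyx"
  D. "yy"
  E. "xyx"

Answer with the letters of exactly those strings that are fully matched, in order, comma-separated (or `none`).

A → match
B → no match — must end with "x"
C → no match
D → no match — must end with "x"
E → no match

A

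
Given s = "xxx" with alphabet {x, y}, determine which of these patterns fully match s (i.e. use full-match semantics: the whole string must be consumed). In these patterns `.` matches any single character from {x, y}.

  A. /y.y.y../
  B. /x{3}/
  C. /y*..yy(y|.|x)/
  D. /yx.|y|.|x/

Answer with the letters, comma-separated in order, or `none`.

A → no match — must start with "y"
B → match
C → no match
D → no match

B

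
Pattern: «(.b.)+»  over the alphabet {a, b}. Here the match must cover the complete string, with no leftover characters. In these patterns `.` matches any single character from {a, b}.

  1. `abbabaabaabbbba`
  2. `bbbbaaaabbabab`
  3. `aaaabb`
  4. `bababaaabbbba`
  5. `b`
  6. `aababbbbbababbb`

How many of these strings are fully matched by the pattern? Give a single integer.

1 → match
2 → no match
3. `aaaabb` → no match
4 → no match
5. `b` → no match
6 → no match
Total matched: 1

1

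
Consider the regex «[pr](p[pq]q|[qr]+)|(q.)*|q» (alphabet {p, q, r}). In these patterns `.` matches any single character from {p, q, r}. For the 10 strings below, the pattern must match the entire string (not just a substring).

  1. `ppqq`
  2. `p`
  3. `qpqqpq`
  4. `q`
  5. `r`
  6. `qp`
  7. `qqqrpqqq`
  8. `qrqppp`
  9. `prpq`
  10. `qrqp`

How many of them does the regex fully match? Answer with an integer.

1 → match
2 → no match
3 → no match
4 → match
5 → no match
6 → match
7 → no match
8 → no match
9 → no match
10 → match
Total matched: 4

4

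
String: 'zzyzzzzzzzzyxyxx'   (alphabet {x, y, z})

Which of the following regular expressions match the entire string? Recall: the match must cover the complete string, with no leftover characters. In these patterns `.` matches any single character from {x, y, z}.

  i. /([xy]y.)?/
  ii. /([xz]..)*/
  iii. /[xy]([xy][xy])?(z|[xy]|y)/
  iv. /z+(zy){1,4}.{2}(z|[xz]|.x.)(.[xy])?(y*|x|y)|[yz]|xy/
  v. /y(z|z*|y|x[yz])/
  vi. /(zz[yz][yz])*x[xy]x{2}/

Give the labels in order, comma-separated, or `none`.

vi

i → no match
ii → no match
iii → no match
iv → no match
v → no match — must start with 'y'
vi → match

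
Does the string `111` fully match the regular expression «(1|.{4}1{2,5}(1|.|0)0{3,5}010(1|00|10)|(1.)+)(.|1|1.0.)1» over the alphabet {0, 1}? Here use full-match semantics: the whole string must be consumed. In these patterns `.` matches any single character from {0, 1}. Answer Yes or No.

Yes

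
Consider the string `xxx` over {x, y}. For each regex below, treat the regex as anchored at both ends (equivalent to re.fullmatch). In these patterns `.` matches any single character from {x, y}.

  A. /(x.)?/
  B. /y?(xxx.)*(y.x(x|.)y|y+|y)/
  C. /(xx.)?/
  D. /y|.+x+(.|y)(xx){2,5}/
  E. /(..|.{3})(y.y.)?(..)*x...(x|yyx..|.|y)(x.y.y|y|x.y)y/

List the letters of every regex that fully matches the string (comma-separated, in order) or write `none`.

A → no match
B → no match — must end with `y`
C → match
D → no match
E → no match — must end with `yy`

C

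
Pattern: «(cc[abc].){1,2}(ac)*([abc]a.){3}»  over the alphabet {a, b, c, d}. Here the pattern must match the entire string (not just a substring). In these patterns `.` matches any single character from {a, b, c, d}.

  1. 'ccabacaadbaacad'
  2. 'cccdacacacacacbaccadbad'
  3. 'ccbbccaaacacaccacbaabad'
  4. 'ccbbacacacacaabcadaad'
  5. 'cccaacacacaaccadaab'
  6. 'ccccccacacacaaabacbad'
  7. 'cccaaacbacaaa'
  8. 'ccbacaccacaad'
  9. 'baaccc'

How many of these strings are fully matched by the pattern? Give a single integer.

8

1 → match
2 → match
3 → match
4 → match
5 → match
6 → match
7 → match
8 → match
9 → no match — must start with 'cc'
Total matched: 8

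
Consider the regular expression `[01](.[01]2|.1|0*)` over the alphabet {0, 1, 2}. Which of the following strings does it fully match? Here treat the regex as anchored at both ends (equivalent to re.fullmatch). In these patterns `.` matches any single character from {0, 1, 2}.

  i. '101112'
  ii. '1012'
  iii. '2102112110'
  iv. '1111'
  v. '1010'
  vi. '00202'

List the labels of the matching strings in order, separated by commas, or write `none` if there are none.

ii

i → no match
ii → match
iii → no match
iv → no match
v → no match
vi → no match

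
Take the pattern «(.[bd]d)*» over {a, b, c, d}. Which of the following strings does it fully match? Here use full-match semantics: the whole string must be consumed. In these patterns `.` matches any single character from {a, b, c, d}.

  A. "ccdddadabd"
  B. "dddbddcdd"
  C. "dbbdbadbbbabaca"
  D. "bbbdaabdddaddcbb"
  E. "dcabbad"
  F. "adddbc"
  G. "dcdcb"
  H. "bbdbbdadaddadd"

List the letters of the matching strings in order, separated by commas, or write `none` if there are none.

B

A → no match
B → match
C → no match
D → no match
E → no match
F → no match
G → no match
H → no match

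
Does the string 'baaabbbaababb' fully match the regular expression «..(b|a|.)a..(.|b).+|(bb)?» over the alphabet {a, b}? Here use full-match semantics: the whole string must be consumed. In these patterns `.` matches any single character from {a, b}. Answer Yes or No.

Yes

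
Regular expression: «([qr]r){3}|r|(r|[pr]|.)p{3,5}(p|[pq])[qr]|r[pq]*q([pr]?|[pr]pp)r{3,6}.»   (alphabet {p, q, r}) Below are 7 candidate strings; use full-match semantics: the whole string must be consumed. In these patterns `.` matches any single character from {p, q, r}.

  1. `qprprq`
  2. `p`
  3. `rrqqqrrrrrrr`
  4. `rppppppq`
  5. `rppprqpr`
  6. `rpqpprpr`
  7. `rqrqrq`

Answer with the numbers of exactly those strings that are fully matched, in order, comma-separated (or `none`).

4

1 → no match
2 → no match
3 → no match
4 → match
5 → no match
6 → no match
7 → no match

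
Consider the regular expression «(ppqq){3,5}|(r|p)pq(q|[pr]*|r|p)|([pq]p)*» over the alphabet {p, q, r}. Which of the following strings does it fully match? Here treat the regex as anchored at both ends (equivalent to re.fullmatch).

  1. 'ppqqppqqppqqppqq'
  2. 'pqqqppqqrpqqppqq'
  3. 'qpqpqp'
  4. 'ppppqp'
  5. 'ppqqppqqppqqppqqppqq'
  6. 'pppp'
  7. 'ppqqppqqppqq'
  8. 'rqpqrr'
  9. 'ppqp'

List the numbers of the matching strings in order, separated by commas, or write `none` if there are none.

1, 3, 4, 5, 6, 7, 9

1 → match
2 → no match
3 → match
4 → match
5 → match
6 → match
7 → match
8 → no match
9 → match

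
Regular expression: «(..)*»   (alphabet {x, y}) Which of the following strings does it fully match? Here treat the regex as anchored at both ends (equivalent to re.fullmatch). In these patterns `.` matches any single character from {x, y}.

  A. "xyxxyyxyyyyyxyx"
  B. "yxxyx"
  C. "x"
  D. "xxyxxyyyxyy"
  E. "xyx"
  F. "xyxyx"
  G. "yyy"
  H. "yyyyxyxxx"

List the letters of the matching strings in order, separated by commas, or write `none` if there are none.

none

A → no match
B → no match
C → no match
D → no match
E → no match
F → no match
G → no match
H → no match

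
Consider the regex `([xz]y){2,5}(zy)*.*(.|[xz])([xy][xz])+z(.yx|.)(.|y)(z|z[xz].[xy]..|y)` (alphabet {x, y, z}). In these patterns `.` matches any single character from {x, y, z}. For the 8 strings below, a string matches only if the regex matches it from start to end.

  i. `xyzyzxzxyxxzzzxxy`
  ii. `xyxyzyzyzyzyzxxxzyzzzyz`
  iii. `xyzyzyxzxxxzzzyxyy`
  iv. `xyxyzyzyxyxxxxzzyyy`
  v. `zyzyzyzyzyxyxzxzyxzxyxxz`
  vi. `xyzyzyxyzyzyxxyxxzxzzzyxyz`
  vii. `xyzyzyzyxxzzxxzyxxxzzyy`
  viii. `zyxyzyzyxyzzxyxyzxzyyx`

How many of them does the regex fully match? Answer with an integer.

i → no match
ii → match
iii → match
iv → match
v → match
vi → match
vii → match
viii → match
Total matched: 7

7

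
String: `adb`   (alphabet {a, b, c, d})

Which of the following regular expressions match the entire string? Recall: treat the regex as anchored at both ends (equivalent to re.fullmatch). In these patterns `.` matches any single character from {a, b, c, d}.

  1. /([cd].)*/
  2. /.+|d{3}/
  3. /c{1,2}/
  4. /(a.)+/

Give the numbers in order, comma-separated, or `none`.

2

1 → no match
2 → match
3 → no match — must start with `c`
4 → no match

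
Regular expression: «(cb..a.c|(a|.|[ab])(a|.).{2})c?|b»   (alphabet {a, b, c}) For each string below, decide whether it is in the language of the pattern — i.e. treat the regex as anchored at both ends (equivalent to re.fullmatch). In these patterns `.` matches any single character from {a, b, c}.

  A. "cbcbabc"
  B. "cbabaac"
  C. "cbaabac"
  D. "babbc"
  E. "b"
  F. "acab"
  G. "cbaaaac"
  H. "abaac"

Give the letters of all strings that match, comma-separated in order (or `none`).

A, B, D, E, F, G, H

A → match
B → match
C → no match
D → match
E → match
F → match
G → match
H → match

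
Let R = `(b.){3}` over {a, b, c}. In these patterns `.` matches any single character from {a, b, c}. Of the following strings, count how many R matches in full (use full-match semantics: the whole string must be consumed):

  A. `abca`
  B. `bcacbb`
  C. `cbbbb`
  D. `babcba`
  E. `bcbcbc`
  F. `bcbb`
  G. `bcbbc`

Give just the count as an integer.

2

A → no match — must start with `b`
B → no match
C → no match — must start with `b`
D → match
E → match
F → no match
G → no match
Total matched: 2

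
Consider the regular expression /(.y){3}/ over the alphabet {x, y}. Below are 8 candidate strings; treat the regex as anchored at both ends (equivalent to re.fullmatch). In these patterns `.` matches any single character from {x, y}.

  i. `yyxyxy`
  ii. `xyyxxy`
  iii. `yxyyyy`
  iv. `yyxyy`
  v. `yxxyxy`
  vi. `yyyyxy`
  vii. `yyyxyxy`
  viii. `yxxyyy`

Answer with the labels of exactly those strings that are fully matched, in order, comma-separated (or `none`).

i. `yyxyxy` → match
ii. `xyyxxy` → no match
iii. `yxyyyy` → no match
iv. `yyxyy` → no match
v. `yxxyxy` → no match
vi. `yyyyxy` → match
vii. `yyyxyxy` → no match
viii. `yxxyyy` → no match

i, vi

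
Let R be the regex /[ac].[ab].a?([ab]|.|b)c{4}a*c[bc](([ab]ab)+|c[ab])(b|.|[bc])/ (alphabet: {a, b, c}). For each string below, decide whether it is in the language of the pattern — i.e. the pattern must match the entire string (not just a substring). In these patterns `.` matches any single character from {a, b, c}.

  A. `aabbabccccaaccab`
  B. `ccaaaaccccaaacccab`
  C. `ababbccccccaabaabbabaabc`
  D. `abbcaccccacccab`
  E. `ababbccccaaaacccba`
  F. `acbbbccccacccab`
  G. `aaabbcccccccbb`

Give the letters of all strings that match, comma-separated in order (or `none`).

B, C, D, E, F, G

A → no match
B → match
C → match
D → match
E → match
F → match
G → match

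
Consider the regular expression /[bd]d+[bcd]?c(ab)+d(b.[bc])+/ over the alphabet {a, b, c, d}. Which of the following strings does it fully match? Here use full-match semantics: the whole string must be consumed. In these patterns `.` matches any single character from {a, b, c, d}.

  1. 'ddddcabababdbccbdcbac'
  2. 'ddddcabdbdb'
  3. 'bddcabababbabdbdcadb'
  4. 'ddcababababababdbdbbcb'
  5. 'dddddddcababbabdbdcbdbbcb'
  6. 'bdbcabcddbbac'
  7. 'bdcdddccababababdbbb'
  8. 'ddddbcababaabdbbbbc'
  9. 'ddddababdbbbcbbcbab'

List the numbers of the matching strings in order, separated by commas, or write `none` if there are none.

1 → match
2 → match
3 → no match
4 → match
5 → no match
6 → no match
7 → no match
8 → no match
9 → no match

1, 2, 4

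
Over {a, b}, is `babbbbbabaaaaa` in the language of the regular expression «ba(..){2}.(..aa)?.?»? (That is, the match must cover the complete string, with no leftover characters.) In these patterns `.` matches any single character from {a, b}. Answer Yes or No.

No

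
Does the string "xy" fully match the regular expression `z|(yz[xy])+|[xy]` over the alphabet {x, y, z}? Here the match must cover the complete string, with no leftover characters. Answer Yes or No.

No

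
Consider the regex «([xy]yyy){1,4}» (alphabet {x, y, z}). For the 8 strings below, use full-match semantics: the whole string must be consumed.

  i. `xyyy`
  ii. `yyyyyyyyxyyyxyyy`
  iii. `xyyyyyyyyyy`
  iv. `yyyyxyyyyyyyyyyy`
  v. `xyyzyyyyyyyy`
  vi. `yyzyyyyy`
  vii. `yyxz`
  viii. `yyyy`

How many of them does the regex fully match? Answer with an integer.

i. `xyyy` → match
ii → match
iii. `xyyyyyyyyyy` → no match
iv → match
v. `xyyzyyyyyyyy` → no match
vi. `yyzyyyyy` → no match
vii. `yyxz` → no match — must end with `yyy`
viii. `yyyy` → match
Total matched: 4

4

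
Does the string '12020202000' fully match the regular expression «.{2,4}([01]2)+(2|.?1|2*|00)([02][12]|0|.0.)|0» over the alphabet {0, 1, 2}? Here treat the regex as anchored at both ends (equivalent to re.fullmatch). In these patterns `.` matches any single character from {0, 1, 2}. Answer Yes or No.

Yes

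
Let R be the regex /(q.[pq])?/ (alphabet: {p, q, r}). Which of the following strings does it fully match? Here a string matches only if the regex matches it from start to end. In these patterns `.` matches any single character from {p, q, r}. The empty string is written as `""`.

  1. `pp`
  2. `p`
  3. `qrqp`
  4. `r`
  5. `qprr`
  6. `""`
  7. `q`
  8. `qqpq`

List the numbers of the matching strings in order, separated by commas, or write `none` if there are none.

1 → no match
2 → no match
3 → no match
4 → no match
5 → no match
6 → match
7 → no match
8 → no match

6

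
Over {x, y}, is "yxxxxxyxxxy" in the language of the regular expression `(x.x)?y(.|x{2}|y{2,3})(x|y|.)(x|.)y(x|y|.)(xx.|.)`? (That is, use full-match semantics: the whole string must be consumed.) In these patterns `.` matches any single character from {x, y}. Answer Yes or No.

No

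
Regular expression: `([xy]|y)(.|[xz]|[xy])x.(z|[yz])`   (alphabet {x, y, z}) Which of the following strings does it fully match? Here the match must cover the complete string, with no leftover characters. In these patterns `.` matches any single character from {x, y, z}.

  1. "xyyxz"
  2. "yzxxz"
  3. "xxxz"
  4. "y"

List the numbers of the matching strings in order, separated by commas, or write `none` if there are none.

2

1 → no match
2 → match
3 → no match
4 → no match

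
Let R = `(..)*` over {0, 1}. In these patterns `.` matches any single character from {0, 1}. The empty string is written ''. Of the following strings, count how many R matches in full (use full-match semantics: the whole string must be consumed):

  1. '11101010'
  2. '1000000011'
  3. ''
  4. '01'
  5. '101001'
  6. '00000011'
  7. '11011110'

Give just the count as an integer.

7

1. '11101010' → match
2. '1000000011' → match
3. '' → match
4. '01' → match
5. '101001' → match
6. '00000011' → match
7. '11011110' → match
Total matched: 7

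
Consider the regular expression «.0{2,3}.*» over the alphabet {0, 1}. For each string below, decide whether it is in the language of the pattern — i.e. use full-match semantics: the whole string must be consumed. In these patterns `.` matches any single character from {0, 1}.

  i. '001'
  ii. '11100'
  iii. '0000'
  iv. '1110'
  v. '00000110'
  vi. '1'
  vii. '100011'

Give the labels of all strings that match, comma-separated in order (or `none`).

iii, v, vii

i. '001' → no match
ii. '11100' → no match
iii. '0000' → match
iv. '1110' → no match
v. '00000110' → match
vi. '1' → no match
vii. '100011' → match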